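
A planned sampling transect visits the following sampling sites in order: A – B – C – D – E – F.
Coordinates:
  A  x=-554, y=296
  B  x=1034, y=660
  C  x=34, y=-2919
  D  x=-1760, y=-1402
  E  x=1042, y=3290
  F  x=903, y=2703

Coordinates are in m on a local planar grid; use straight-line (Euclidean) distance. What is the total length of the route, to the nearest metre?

Leg distances:
A→B: 1629.2 m  (cumulative 1629.2 m)
B→C: 3716.1 m  (cumulative 5345.3 m)
C→D: 2349.4 m  (cumulative 7694.7 m)
D→E: 5465.0 m  (cumulative 13159.7 m)
E→F: 603.2 m  (cumulative 13762.9 m)
Total route length ≈ 13763 m.

13763 m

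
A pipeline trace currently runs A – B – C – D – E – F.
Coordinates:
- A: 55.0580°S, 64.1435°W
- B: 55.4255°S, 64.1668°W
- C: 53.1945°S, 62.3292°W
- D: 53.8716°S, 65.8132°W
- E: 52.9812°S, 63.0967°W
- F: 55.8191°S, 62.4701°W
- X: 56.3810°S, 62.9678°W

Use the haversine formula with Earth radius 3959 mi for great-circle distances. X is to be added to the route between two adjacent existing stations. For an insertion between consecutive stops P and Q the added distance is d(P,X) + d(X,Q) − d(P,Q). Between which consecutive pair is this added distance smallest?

between E and F

Added distance for inserting X between each consecutive pair:
A–B: 157.5 mi
B–C: 131.3 mi
C–D: 277.7 mi
D–E: 313.9 mi
E–F: 80.6 mi
Smallest added distance is 80.6 mi, inserting between E and F.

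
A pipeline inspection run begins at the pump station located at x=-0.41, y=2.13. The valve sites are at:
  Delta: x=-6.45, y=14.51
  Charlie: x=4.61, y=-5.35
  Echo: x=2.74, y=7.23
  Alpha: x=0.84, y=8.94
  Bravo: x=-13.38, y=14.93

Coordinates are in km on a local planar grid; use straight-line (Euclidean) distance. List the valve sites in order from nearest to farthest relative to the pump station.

Echo, Alpha, Charlie, Delta, Bravo

Computing each straight-line distance from x=-0.41, y=2.13:
Echo x=2.74, y=7.23: 6.0 km
Alpha x=0.84, y=8.94: 6.9 km
Charlie x=4.61, y=-5.35: 9.0 km
Delta x=-6.45, y=14.51: 13.8 km
Bravo x=-13.38, y=14.93: 18.2 km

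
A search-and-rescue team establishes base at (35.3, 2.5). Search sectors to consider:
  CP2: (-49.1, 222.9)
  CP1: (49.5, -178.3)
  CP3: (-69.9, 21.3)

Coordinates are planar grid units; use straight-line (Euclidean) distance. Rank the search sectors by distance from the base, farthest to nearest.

CP2, CP1, CP3

Distances from the base:
CP2 (-49.1, 222.9): 236.0
CP1 (49.5, -178.3): 181.4
CP3 (-69.9, 21.3): 106.9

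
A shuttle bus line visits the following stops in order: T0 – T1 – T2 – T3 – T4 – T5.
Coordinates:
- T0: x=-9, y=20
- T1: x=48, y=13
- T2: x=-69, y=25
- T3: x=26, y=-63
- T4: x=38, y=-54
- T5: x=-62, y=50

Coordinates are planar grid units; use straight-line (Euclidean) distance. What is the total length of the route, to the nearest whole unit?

Leg distances:
T0→T1: 57.4  (cumulative 57.4)
T1→T2: 117.6  (cumulative 175.0)
T2→T3: 129.5  (cumulative 304.5)
T3→T4: 15.0  (cumulative 319.5)
T4→T5: 144.3  (cumulative 463.8)
Total route length ≈ 464.

464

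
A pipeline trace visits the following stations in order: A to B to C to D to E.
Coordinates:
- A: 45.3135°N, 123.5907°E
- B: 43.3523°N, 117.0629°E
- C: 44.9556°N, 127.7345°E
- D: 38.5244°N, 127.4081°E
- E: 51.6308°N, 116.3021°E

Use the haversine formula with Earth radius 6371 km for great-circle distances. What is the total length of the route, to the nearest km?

3842 km

Leg distances:
A→B: 562.9 km  (cumulative 562.9 km)
B→C: 869.1 km  (cumulative 1432.1 km)
C→D: 715.6 km  (cumulative 2147.7 km)
D→E: 1694.1 km  (cumulative 3841.8 km)
Total route length ≈ 3842 km.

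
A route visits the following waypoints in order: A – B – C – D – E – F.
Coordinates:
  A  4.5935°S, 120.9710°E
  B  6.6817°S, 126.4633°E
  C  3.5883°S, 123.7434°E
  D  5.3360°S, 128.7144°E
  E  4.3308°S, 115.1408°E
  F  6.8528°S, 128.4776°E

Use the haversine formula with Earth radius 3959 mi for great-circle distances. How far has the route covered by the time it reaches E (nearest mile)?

Leg distances:
A→B: 404.3 mi  (cumulative 404.3 mi)
B→C: 284.1 mi  (cumulative 688.4 mi)
C→D: 363.1 mi  (cumulative 1051.5 mi)
D→E: 937.1 mi  (cumulative 1988.6 mi)
Cumulative distance at E ≈ 1989 mi.

1989 mi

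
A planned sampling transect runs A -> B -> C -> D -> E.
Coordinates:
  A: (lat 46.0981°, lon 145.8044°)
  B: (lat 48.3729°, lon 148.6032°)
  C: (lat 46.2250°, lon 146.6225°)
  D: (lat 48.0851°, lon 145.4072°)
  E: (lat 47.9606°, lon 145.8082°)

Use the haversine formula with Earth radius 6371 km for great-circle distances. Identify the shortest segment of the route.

Leg distances:
A→B: 329.5 km
B→C: 281.7 km
C→D: 226.3 km
D→E: 32.9 km
The shortest leg is D–E at 32.9 km.

D–E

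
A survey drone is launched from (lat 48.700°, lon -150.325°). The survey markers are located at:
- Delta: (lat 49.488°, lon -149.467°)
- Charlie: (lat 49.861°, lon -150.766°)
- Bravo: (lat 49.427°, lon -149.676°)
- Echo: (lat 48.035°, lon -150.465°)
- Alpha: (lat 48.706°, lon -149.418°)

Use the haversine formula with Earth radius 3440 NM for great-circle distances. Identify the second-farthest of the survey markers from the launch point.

Delta

Distance to each, sorted:
Charlie: 71.8 NM
Delta: 58.1 NM
Bravo: 50.6 NM
Echo: 40.3 NM
Alpha: 35.9 NM
The second-farthest is Delta at 58.1 NM.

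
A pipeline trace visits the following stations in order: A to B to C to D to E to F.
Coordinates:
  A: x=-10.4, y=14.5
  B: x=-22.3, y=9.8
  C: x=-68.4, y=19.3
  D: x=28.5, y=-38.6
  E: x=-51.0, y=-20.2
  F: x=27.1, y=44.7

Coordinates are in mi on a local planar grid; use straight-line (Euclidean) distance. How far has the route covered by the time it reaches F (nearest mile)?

356 mi

Leg distances:
A→B: 12.8 mi  (cumulative 12.8 mi)
B→C: 47.1 mi  (cumulative 59.9 mi)
C→D: 112.9 mi  (cumulative 172.7 mi)
D→E: 81.6 mi  (cumulative 254.3 mi)
E→F: 101.5 mi  (cumulative 355.9 mi)
Cumulative distance at F ≈ 356 mi.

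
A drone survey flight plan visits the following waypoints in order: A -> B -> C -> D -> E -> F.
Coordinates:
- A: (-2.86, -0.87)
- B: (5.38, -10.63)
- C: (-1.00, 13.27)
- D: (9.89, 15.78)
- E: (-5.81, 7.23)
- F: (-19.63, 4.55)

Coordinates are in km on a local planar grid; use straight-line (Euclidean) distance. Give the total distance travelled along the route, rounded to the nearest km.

Leg distances:
A→B: 12.8 km  (cumulative 12.8 km)
B→C: 24.7 km  (cumulative 37.5 km)
C→D: 11.2 km  (cumulative 48.7 km)
D→E: 17.9 km  (cumulative 66.6 km)
E→F: 14.1 km  (cumulative 80.6 km)
Total route length ≈ 81 km.

81 km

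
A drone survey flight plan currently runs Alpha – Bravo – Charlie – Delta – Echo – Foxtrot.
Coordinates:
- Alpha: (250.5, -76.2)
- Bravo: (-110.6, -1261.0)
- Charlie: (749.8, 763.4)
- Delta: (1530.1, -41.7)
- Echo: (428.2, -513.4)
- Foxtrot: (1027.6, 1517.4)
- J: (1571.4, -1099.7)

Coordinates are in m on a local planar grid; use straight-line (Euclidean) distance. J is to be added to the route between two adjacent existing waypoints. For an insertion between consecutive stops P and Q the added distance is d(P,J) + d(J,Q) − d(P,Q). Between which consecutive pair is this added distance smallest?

Added distance for inserting J between each consecutive pair:
Alpha–Bravo: 2122.1 m
Bravo–Charlie: 1526.3 m
Charlie–Delta: 1973.8 m
Delta–Echo: 1145.0 m
Echo–Foxtrot: 1840.4 m
Smallest added distance is 1145.0 m, inserting between Delta and Echo.

between Delta and Echo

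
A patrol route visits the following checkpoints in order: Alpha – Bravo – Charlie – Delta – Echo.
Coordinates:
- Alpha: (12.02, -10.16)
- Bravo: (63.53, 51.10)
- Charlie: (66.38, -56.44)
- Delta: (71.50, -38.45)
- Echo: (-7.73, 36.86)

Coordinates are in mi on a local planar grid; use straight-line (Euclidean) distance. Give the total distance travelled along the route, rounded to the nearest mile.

316 mi

Leg distances:
Alpha→Bravo: 80.0 mi  (cumulative 80.0 mi)
Bravo→Charlie: 107.6 mi  (cumulative 187.6 mi)
Charlie→Delta: 18.7 mi  (cumulative 206.3 mi)
Delta→Echo: 109.3 mi  (cumulative 315.6 mi)
Total route length ≈ 316 mi.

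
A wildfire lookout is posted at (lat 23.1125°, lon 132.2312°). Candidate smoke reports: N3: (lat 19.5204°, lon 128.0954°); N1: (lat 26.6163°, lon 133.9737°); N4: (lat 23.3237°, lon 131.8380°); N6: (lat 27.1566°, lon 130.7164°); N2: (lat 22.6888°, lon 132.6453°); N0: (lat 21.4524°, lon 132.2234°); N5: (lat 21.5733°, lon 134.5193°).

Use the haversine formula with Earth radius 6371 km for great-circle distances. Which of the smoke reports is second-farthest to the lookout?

N6

Distance to each, sorted:
N3: 585.6 km
N6: 474.8 km
N1: 427.4 km
N5: 291.0 km
N0: 184.6 km
N2: 63.4 km
N4: 46.5 km
The second-farthest is N6 at 474.8 km.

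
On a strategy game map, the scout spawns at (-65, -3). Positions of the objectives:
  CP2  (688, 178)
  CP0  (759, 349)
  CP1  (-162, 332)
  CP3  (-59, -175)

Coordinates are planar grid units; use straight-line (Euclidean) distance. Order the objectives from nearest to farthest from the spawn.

CP3, CP1, CP2, CP0

Distances from the spawn:
CP3 (-59, -175): 172.1
CP1 (-162, 332): 348.8
CP2 (688, 178): 774.4
CP0 (759, 349): 896.0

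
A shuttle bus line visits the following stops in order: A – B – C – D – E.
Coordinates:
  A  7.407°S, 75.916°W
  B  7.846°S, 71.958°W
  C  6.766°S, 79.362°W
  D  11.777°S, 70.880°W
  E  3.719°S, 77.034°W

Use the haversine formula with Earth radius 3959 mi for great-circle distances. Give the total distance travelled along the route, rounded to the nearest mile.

Leg distances:
A→B: 272.8 mi  (cumulative 272.8 mi)
B→C: 512.9 mi  (cumulative 785.6 mi)
C→D: 674.0 mi  (cumulative 1459.6 mi)
D→E: 698.0 mi  (cumulative 2157.6 mi)
Total route length ≈ 2158 mi.

2158 mi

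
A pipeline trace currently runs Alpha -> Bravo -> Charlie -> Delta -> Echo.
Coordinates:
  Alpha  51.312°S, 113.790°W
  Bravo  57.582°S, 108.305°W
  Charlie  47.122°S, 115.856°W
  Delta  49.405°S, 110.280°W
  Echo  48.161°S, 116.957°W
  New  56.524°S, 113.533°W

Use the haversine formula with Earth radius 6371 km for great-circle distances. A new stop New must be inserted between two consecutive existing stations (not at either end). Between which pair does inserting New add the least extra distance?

between Bravo and Charlie

Added distance for inserting New between each consecutive pair:
Alpha–Bravo: 135.4 km
Bravo–Charlie: 125.3 km
Charlie–Delta: 1393.8 km
Delta–Echo: 1270.9 km
Smallest added distance is 125.3 km, inserting between Bravo and Charlie.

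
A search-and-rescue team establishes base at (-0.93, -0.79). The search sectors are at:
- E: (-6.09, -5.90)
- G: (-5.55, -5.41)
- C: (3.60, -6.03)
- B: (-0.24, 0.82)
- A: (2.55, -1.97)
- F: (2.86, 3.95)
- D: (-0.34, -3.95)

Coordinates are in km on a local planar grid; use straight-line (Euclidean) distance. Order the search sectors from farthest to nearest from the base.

Computing each straight-line distance from (-0.93, -0.79):
E (-6.09, -5.90): 7.3 km
C (3.60, -6.03): 6.9 km
G (-5.55, -5.41): 6.5 km
F (2.86, 3.95): 6.1 km
A (2.55, -1.97): 3.7 km
D (-0.34, -3.95): 3.2 km
B (-0.24, 0.82): 1.8 km

E, C, G, F, A, D, B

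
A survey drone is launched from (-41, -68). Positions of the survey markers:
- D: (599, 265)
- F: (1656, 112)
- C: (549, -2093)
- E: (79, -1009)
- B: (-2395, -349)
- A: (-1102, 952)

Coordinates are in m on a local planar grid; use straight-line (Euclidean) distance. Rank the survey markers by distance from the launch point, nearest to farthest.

D, E, A, F, C, B

Distances from the launch point:
D (599, 265): 721.4 m
E (79, -1009): 948.6 m
A (-1102, 952): 1471.8 m
F (1656, 112): 1706.5 m
C (549, -2093): 2109.2 m
B (-2395, -349): 2370.7 m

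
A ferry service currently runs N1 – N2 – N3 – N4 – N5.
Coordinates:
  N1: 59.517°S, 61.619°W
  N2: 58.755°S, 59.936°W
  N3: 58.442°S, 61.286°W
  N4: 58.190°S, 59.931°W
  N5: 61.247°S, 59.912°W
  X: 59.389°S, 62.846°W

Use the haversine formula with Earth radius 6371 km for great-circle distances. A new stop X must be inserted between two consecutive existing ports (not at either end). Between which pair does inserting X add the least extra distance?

Added distance for inserting X between each consecutive pair:
N1–N2: 123.4 km
N2–N3: 233.2 km
N3–N4: 268.7 km
N4–N5: 136.7 km
Smallest added distance is 123.4 km, inserting between N1 and N2.

between N1 and N2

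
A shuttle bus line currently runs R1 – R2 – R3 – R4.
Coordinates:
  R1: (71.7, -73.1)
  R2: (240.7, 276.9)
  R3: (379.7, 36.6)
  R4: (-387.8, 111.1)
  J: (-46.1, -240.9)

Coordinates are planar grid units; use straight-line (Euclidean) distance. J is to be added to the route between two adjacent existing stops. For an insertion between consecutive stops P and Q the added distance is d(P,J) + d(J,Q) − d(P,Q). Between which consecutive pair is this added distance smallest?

Added distance for inserting J between each consecutive pair:
R1–R2: 408.3
R2–R3: 822.6
R3–R4: 227.7
Smallest added distance is 227.7, inserting between R3 and R4.

between R3 and R4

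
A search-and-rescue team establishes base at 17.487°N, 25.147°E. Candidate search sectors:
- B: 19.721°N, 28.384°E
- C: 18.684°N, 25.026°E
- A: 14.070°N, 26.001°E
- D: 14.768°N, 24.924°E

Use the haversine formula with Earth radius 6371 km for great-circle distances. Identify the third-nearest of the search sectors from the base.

A

Distances from the base (17.487°N, 25.147°E):
C: 133.7 km
D: 303.3 km
A: 390.8 km
B: 422.0 km
The third-nearest is A at 390.8 km.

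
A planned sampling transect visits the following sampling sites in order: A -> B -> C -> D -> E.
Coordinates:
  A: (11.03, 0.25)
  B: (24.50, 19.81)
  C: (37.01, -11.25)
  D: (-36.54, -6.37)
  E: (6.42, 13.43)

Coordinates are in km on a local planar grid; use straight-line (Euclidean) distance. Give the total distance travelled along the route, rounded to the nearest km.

178 km

Leg distances:
A→B: 23.7 km  (cumulative 23.7 km)
B→C: 33.5 km  (cumulative 57.2 km)
C→D: 73.7 km  (cumulative 130.9 km)
D→E: 47.3 km  (cumulative 178.2 km)
Total route length ≈ 178 km.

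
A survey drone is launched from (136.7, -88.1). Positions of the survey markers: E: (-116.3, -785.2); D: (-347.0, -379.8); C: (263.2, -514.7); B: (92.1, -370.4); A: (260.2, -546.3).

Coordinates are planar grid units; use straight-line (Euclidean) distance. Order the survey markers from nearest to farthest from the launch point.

Distances from the launch point:
B (92.1, -370.4): 285.8
C (263.2, -514.7): 445.0
A (260.2, -546.3): 474.6
D (-347.0, -379.8): 564.8
E (-116.3, -785.2): 741.6

B, C, A, D, E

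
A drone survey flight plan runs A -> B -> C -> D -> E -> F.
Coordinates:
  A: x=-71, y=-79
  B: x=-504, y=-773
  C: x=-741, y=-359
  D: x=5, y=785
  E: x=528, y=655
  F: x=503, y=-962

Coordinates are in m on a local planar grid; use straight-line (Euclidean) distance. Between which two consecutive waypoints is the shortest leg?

Leg distances:
A→B: 818.0 m
B→C: 477.0 m
C→D: 1365.7 m
D→E: 538.9 m
E→F: 1617.2 m
The shortest leg is B–C at 477.0 m.

B–C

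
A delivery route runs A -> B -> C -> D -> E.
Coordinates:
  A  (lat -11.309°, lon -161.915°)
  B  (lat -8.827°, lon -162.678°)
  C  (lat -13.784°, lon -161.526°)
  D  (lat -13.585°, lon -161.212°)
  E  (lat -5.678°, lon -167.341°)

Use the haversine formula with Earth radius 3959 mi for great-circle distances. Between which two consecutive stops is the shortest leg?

C–D

Leg distances:
A→B: 179.2 mi
B→C: 351.3 mi
C→D: 25.2 mi
D→E: 687.4 mi
The shortest leg is C–D at 25.2 mi.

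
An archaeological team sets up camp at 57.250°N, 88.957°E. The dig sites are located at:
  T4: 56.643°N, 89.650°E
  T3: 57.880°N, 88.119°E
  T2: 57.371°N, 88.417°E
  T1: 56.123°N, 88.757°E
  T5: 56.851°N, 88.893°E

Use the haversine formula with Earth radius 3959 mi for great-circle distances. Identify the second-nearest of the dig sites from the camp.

Distances from the camp (57.250°N, 88.957°E):
T2: 21.8 mi
T5: 27.7 mi
T4: 49.4 mi
T3: 53.5 mi
T1: 78.2 mi
The second-nearest is T5 at 27.7 mi.

T5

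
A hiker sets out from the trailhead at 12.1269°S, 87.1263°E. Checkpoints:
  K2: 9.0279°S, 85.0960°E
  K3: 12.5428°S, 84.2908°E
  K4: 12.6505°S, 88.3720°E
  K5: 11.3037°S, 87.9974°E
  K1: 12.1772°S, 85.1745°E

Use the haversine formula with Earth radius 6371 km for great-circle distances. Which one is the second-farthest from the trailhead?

Distance to each, sorted:
K2: 409.9 km
K3: 311.5 km
K1: 212.2 km
K4: 147.3 km
K5: 131.8 km
The second-farthest is K3 at 311.5 km.

K3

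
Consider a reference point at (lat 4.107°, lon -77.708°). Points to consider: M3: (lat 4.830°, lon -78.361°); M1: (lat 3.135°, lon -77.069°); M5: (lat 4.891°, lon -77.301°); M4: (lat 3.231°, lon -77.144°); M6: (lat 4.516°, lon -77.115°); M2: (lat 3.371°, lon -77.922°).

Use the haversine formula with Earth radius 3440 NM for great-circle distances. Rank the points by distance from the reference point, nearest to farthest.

Computing each great-circle distance from (lat 4.107°, lon -77.708°):
M6 (lat 4.516°, lon -77.115°): 43.2 NM
M2 (lat 3.371°, lon -77.922°): 46.0 NM
M5 (lat 4.891°, lon -77.301°): 53.0 NM
M3 (lat 4.830°, lon -78.361°): 58.4 NM
M4 (lat 3.231°, lon -77.144°): 62.5 NM
M1 (lat 3.135°, lon -77.069°): 69.8 NM

M6, M2, M5, M3, M4, M1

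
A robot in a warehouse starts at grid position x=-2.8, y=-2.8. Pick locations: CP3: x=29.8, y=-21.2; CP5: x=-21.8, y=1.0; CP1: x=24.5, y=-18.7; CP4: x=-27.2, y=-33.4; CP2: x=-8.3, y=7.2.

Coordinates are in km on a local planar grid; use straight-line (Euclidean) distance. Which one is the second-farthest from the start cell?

CP3

Distances from the start cell (x=-2.8, y=-2.8):
CP4: 39.1 km
CP3: 37.4 km
CP1: 31.6 km
CP5: 19.4 km
CP2: 11.4 km
The second-farthest is CP3 at 37.4 km.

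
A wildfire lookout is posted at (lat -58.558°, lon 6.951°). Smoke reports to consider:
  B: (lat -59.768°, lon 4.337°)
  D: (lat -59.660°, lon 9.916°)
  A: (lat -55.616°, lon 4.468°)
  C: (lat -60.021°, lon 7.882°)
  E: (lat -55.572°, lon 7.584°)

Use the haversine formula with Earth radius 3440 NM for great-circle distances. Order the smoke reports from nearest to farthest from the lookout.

C, B, D, E, A

Distance from the lookout at (lat -58.558°, lon 6.951°) to each:
C (lat -60.021°, lon 7.882°): 92.4 NM
B (lat -59.768°, lon 4.337°): 108.4 NM
D (lat -59.660°, lon 9.916°): 112.8 NM
E (lat -55.572°, lon 7.584°): 180.5 NM
A (lat -55.616°, lon 4.468°): 194.3 NM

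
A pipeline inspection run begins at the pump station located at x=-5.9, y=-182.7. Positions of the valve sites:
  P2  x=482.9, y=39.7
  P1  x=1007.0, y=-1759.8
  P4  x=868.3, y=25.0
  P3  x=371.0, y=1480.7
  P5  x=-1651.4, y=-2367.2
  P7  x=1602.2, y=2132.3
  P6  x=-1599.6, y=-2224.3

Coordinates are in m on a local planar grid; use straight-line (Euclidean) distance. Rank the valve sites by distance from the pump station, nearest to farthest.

P2, P4, P3, P1, P6, P5, P7

Computing each straight-line distance from x=-5.9, y=-182.7:
P2 x=482.9, y=39.7: 537.0 m
P4 x=868.3, y=25.0: 898.5 m
P3 x=371.0, y=1480.7: 1705.6 m
P1 x=1007.0, y=-1759.8: 1874.4 m
P6 x=-1599.6, y=-2224.3: 2590.0 m
P5 x=-1651.4, y=-2367.2: 2734.9 m
P7 x=1602.2, y=2132.3: 2818.7 m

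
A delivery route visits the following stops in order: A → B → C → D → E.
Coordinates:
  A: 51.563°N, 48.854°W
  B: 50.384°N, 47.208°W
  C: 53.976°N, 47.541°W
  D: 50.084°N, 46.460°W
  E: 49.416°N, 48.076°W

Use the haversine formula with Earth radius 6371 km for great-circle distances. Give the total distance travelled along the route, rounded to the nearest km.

1151 km

Leg distances:
A→B: 174.5 km  (cumulative 174.5 km)
B→C: 400.1 km  (cumulative 574.6 km)
C→D: 439.0 km  (cumulative 1013.6 km)
D→E: 137.8 km  (cumulative 1151.5 km)
Total route length ≈ 1151 km.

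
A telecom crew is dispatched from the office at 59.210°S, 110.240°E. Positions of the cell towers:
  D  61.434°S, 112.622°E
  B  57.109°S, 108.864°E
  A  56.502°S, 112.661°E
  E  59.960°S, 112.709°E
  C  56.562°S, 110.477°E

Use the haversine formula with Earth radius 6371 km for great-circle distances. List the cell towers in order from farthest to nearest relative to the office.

A, C, D, B, E

Distances from the office:
A 56.502°S, 112.661°E: 333.4 km
C 56.562°S, 110.477°E: 294.8 km
D 61.434°S, 112.622°E: 279.9 km
B 57.109°S, 108.864°E: 247.2 km
E 59.960°S, 112.709°E: 162.1 km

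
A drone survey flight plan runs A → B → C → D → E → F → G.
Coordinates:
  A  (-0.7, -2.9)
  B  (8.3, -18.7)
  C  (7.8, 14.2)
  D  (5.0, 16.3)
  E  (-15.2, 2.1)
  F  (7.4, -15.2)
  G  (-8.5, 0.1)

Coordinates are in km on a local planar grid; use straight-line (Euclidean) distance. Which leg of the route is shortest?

Leg distances:
A→B: 18.2 km
B→C: 32.9 km
C→D: 3.5 km
D→E: 24.7 km
E→F: 28.5 km
F→G: 22.1 km
The shortest leg is C–D at 3.5 km.

C–D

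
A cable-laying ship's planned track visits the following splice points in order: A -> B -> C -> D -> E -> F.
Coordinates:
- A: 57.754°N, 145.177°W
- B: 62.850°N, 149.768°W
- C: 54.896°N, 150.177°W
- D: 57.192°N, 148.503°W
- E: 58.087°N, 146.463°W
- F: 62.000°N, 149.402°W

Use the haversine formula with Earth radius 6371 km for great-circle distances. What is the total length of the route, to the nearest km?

2402 km

Leg distances:
A→B: 620.2 km  (cumulative 620.2 km)
B→C: 884.8 km  (cumulative 1504.9 km)
C→D: 275.6 km  (cumulative 1780.6 km)
D→E: 157.0 km  (cumulative 1937.5 km)
E→F: 464.6 km  (cumulative 2402.1 km)
Total route length ≈ 2402 km.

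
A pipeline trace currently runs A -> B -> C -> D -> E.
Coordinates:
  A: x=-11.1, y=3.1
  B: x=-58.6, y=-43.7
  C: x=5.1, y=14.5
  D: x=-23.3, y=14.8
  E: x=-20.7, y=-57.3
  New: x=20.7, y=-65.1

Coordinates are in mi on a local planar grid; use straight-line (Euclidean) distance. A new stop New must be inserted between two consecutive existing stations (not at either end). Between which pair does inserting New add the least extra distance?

Added distance for inserting New between each consecutive pair:
A–B: 90.7 mi
B–C: 77.0 mi
C–D: 143.9 mi
D–E: 61.2 mi
Smallest added distance is 61.2 mi, inserting between D and E.

between D and E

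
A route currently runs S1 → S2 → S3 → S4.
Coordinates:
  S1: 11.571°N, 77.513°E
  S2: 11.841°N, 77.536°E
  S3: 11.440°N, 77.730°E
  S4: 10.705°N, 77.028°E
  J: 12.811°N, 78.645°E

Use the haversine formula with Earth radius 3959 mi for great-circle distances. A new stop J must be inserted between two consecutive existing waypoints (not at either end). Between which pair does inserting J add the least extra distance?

Added distance for inserting J between each consecutive pair:
S1–S2: 196.6 mi
S2–S3: 182.9 mi
S3–S4: 225.5 mi
Smallest added distance is 182.9 mi, inserting between S2 and S3.

between S2 and S3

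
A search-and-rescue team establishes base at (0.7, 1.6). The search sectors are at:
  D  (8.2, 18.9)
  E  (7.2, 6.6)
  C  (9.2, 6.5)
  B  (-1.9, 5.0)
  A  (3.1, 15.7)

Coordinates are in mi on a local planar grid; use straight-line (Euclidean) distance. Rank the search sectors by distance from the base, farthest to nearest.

D, A, C, E, B

Computing each straight-line distance from (0.7, 1.6):
D (8.2, 18.9): 18.9 mi
A (3.1, 15.7): 14.3 mi
C (9.2, 6.5): 9.8 mi
E (7.2, 6.6): 8.2 mi
B (-1.9, 5.0): 4.3 mi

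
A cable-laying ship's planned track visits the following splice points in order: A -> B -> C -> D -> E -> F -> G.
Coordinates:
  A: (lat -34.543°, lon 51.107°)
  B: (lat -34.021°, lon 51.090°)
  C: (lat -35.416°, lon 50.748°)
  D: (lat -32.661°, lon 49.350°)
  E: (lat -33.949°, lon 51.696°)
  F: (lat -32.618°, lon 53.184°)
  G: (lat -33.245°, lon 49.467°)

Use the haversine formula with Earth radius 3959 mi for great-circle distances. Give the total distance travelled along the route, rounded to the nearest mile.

849 mi

Leg distances:
A→B: 36.1 mi  (cumulative 36.1 mi)
B→C: 98.3 mi  (cumulative 134.4 mi)
C→D: 206.5 mi  (cumulative 340.9 mi)
D→E: 162.1 mi  (cumulative 503.0 mi)
E→F: 125.9 mi  (cumulative 628.9 mi)
F→G: 219.9 mi  (cumulative 848.7 mi)
Total route length ≈ 849 mi.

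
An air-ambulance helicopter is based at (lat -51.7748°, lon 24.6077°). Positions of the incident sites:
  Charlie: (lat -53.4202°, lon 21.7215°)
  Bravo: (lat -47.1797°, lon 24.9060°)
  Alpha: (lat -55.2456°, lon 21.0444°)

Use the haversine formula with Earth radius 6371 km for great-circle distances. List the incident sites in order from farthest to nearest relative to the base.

Distance from the base at (lat -51.7748°, lon 24.6077°) to each:
Bravo (lat -47.1797°, lon 24.9060°): 511.4 km
Alpha (lat -55.2456°, lon 21.0444°): 452.0 km
Charlie (lat -53.4202°, lon 21.7215°): 267.3 km

Bravo, Alpha, Charlie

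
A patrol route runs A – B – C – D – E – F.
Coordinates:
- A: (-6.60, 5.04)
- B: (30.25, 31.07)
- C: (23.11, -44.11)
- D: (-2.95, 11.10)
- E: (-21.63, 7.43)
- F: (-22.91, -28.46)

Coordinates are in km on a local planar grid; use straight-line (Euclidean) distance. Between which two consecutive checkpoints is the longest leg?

Leg distances:
A→B: 45.1 km
B→C: 75.5 km
C→D: 61.1 km
D→E: 19.0 km
E→F: 35.9 km
The longest leg is B–C at 75.5 km.

B–C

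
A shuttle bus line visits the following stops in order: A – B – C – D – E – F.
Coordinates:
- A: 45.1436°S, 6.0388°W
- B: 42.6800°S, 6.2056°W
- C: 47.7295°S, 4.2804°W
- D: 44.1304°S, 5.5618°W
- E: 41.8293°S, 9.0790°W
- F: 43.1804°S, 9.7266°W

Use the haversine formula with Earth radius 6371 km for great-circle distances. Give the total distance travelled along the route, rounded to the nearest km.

Leg distances:
A→B: 274.3 km  (cumulative 274.3 km)
B→C: 581.3 km  (cumulative 855.6 km)
C→D: 412.3 km  (cumulative 1267.9 km)
D→E: 383.8 km  (cumulative 1651.6 km)
E→F: 159.3 km  (cumulative 1811.0 km)
Total route length ≈ 1811 km.

1811 km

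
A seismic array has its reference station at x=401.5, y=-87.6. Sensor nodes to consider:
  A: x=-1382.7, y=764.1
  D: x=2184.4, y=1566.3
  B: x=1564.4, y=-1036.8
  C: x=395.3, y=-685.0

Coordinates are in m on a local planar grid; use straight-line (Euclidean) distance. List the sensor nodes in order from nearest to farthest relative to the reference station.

Distance from the reference station at x=401.5, y=-87.6 to each:
C x=395.3, y=-685.0: 597.4 m
B x=1564.4, y=-1036.8: 1501.1 m
A x=-1382.7, y=764.1: 1977.1 m
D x=2184.4, y=1566.3: 2431.9 m

C, B, A, D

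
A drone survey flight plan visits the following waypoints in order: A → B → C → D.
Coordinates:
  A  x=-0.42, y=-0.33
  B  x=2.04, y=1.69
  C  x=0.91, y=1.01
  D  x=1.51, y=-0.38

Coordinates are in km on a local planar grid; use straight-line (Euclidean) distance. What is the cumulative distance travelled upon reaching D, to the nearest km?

6 km

Leg distances:
A→B: 3.2 km  (cumulative 3.2 km)
B→C: 1.3 km  (cumulative 4.5 km)
C→D: 1.5 km  (cumulative 6.0 km)
Cumulative distance at D ≈ 6 km.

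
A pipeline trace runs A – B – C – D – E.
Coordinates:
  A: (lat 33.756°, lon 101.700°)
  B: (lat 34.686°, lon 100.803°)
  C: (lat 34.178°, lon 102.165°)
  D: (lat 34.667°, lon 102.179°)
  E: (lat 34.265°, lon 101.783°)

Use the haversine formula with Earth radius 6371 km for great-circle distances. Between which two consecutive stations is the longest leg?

B–C

Leg distances:
A→B: 132.3 km
B→C: 137.1 km
C→D: 54.4 km
D→E: 57.6 km
The longest leg is B–C at 137.1 km.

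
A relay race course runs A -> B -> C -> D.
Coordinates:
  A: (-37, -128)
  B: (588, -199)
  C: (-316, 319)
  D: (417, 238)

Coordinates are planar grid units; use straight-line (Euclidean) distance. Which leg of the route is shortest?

Leg distances:
A→B: 629.0
B→C: 1041.9
C→D: 737.5
The shortest leg is A–B at 629.0.

A–B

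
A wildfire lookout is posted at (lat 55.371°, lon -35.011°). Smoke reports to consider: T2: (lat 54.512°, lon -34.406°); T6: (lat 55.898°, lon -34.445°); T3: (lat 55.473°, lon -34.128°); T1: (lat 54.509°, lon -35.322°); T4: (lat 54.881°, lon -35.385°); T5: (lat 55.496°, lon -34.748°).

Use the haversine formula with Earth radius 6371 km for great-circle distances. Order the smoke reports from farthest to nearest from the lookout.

Distance from the lookout at (lat 55.371°, lon -35.011°) to each:
T2 (lat 54.512°, lon -34.406°): 103.0 km
T1 (lat 54.509°, lon -35.322°): 97.9 km
T6 (lat 55.898°, lon -34.445°): 68.5 km
T4 (lat 54.881°, lon -35.385°): 59.4 km
T3 (lat 55.473°, lon -34.128°): 56.9 km
T5 (lat 55.496°, lon -34.748°): 21.6 km

T2, T1, T6, T4, T3, T5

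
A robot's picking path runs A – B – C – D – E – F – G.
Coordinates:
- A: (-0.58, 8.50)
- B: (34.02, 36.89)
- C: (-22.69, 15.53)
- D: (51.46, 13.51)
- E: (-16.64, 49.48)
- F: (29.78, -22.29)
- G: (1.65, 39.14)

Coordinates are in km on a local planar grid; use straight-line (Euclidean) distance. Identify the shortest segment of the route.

Leg distances:
A→B: 44.8 km
B→C: 60.6 km
C→D: 74.2 km
D→E: 77.0 km
E→F: 85.5 km
F→G: 67.6 km
The shortest leg is A–B at 44.8 km.

A–B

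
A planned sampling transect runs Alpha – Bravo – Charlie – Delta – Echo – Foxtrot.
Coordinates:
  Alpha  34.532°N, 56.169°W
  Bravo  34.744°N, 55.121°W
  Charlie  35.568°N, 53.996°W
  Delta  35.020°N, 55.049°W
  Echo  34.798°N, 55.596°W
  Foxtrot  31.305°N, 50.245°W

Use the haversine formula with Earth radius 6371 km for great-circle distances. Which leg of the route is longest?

Echo–Foxtrot

Leg distances:
Alpha→Bravo: 98.7 km
Bravo→Charlie: 137.3 km
Charlie→Delta: 113.3 km
Delta→Echo: 55.7 km
Echo→Foxtrot: 631.9 km
The longest leg is Echo–Foxtrot at 631.9 km.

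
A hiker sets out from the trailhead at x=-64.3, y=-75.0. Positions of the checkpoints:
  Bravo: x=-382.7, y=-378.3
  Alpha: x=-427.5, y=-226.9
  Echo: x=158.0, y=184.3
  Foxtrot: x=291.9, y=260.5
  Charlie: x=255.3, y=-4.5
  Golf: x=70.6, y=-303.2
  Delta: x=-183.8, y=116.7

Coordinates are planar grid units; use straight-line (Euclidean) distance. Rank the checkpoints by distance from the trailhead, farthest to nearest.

Foxtrot, Bravo, Alpha, Echo, Charlie, Golf, Delta

Computing each straight-line distance from x=-64.3, y=-75.0:
Foxtrot x=291.9, y=260.5: 489.3
Bravo x=-382.7, y=-378.3: 439.7
Alpha x=-427.5, y=-226.9: 393.7
Echo x=158.0, y=184.3: 341.5
Charlie x=255.3, y=-4.5: 327.3
Golf x=70.6, y=-303.2: 265.1
Delta x=-183.8, y=116.7: 225.9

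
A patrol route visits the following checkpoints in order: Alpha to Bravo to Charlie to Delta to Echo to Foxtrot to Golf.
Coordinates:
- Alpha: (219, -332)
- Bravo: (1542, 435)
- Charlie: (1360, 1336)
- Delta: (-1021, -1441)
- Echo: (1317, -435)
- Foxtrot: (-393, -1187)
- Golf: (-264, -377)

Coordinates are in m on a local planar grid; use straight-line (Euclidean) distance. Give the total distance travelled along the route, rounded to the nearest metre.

Leg distances:
Alpha→Bravo: 1529.3 m  (cumulative 1529.3 m)
Bravo→Charlie: 919.2 m  (cumulative 2448.5 m)
Charlie→Delta: 3658.0 m  (cumulative 6106.4 m)
Delta→Echo: 2545.2 m  (cumulative 8651.7 m)
Echo→Foxtrot: 1868.0 m  (cumulative 10519.7 m)
Foxtrot→Golf: 820.2 m  (cumulative 11339.9 m)
Total route length ≈ 11340 m.

11340 m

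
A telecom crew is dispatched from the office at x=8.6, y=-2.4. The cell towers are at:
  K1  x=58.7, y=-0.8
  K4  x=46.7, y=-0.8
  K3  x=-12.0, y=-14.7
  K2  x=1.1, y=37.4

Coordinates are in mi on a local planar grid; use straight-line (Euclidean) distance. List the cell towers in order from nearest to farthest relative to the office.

K3, K4, K2, K1

Distances from the office:
K3 x=-12.0, y=-14.7: 24.0 mi
K4 x=46.7, y=-0.8: 38.1 mi
K2 x=1.1, y=37.4: 40.5 mi
K1 x=58.7, y=-0.8: 50.1 mi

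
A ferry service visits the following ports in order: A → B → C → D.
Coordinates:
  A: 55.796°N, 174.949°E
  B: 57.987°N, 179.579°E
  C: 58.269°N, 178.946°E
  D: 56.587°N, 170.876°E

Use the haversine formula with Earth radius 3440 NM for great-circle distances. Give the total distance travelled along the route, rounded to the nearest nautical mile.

507 NM

Leg distances:
A→B: 200.8 NM  (cumulative 200.8 NM)
B→C: 26.3 NM  (cumulative 227.1 NM)
C→D: 279.5 NM  (cumulative 506.6 NM)
Total route length ≈ 507 NM.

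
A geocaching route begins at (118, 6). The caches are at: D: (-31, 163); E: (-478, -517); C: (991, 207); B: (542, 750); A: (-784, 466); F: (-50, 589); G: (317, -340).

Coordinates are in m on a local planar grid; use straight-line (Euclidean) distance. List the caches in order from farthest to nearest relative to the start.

A, C, B, E, F, G, D

Distances from the start:
A (-784, 466): 1012.5 m
C (991, 207): 895.8 m
B (542, 750): 856.3 m
E (-478, -517): 792.9 m
F (-50, 589): 606.7 m
G (317, -340): 399.1 m
D (-31, 163): 216.4 m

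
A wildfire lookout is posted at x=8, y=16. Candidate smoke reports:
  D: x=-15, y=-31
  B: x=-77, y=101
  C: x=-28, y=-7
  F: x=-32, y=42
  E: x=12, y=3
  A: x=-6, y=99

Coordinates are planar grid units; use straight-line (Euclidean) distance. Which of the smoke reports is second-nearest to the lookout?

C

Distances from the lookout (x=8, y=16):
E: 13.6
C: 42.7
F: 47.7
D: 52.3
A: 84.2
B: 120.2
The second-nearest is C at 42.7.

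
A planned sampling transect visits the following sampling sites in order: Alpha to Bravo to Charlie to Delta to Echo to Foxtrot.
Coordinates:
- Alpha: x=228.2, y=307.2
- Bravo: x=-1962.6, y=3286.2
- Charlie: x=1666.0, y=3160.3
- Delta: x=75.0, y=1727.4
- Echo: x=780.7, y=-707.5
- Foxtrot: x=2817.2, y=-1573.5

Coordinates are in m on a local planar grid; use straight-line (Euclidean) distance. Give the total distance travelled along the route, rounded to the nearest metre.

14218 m

Leg distances:
Alpha→Bravo: 3697.8 m  (cumulative 3697.8 m)
Bravo→Charlie: 3630.8 m  (cumulative 7328.6 m)
Charlie→Delta: 2141.1 m  (cumulative 9469.8 m)
Delta→Echo: 2535.1 m  (cumulative 12004.9 m)
Echo→Foxtrot: 2213.0 m  (cumulative 14217.9 m)
Total route length ≈ 14218 m.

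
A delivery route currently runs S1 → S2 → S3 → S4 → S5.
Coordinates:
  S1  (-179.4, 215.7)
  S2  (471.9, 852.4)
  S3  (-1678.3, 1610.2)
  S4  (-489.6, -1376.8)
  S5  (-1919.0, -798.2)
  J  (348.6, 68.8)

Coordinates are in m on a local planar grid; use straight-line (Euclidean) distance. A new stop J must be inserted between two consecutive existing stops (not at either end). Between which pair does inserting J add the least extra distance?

Added distance for inserting J between each consecutive pair:
S1–S2: 430.5 m
S2–S3: 1059.8 m
S3–S4: 1002.6 m
S4–S5: 2556.7 m
Smallest added distance is 430.5 m, inserting between S1 and S2.

between S1 and S2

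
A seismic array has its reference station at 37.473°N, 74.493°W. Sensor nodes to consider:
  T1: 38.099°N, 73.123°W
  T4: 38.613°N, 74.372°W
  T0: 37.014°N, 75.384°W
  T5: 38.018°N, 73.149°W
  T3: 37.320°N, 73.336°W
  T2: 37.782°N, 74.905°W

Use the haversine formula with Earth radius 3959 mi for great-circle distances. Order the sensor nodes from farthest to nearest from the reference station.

Distance from the reference station at 37.473°N, 74.493°W to each:
T1 38.099°N, 73.123°W: 86.4 mi
T5 38.018°N, 73.149°W: 82.5 mi
T4 38.613°N, 74.372°W: 79.0 mi
T3 37.320°N, 73.336°W: 64.4 mi
T0 37.014°N, 75.384°W: 58.4 mi
T2 37.782°N, 74.905°W: 31.1 mi

T1, T5, T4, T3, T0, T2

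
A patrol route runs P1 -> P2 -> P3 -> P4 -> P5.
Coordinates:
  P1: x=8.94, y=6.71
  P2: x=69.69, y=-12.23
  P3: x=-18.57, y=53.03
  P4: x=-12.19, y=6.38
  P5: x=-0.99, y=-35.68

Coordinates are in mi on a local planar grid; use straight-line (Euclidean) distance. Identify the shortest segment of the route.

Leg distances:
P1→P2: 63.6 mi
P2→P3: 109.8 mi
P3→P4: 47.1 mi
P4→P5: 43.5 mi
The shortest leg is P4–P5 at 43.5 mi.

P4–P5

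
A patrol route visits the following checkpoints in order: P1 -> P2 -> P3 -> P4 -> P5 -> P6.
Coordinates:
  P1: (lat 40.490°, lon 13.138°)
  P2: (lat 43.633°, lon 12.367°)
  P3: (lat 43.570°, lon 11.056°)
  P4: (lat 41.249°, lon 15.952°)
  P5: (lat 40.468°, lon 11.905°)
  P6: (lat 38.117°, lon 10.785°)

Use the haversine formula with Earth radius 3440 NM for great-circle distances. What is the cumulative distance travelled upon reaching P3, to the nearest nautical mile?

Leg distances:
P1→P2: 191.8 NM  (cumulative 191.8 NM)
P2→P3: 57.1 NM  (cumulative 248.9 NM)
Cumulative distance at P3 ≈ 249 NM.

249 NM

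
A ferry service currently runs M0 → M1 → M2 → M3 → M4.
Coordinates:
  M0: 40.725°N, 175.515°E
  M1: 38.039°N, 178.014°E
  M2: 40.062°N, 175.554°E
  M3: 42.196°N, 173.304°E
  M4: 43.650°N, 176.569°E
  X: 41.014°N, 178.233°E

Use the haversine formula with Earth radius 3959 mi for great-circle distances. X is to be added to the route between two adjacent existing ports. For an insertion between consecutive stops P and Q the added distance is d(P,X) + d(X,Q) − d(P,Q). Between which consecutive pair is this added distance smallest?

between M0 and M1

Added distance for inserting X between each consecutive pair:
M0–M1: 120.7 mi
M1–M2: 168.9 mi
M2–M3: 234.4 mi
M3–M4: 275.1 mi
Smallest added distance is 120.7 mi, inserting between M0 and M1.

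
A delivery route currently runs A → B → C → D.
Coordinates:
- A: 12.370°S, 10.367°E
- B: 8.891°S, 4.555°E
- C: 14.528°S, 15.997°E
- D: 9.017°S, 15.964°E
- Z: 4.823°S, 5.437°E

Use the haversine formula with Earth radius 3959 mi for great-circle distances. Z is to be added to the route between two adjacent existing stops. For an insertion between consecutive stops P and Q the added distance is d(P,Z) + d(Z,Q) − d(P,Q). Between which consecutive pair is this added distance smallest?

Added distance for inserting Z between each consecutive pair:
A–B: 446.1 mi
B–C: 404.0 mi
C–D: 1379.8 mi
Smallest added distance is 404.0 mi, inserting between B and C.

between B and C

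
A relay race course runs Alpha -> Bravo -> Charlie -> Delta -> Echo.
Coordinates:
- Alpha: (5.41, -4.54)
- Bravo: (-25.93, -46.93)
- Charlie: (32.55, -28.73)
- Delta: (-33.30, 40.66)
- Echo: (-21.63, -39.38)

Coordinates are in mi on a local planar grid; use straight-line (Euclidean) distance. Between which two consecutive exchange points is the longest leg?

Leg distances:
Alpha→Bravo: 52.7 mi
Bravo→Charlie: 61.2 mi
Charlie→Delta: 95.7 mi
Delta→Echo: 80.9 mi
The longest leg is Charlie–Delta at 95.7 mi.

Charlie–Delta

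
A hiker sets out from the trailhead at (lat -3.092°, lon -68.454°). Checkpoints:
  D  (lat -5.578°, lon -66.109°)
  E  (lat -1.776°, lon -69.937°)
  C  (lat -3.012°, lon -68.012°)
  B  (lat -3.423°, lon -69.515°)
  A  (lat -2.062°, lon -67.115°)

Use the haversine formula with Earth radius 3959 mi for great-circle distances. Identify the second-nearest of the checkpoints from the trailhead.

Distances from the trailhead ((lat -3.092°, lon -68.454°)):
C: 31.0 mi
B: 76.7 mi
A: 116.7 mi
E: 136.9 mi
D: 235.8 mi
The second-nearest is B at 76.7 mi.

B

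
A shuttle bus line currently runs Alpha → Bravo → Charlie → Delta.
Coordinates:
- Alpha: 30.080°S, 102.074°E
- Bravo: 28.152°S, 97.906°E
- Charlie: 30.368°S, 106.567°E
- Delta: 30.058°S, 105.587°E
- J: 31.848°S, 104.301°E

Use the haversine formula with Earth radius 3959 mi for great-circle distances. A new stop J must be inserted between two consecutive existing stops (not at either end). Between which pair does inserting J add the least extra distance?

Added distance for inserting J between each consecutive pair:
Alpha–Bravo: 355.1 mi
Bravo–Charlie: 84.6 mi
Charlie–Delta: 251.6 mi
Smallest added distance is 84.6 mi, inserting between Bravo and Charlie.

between Bravo and Charlie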